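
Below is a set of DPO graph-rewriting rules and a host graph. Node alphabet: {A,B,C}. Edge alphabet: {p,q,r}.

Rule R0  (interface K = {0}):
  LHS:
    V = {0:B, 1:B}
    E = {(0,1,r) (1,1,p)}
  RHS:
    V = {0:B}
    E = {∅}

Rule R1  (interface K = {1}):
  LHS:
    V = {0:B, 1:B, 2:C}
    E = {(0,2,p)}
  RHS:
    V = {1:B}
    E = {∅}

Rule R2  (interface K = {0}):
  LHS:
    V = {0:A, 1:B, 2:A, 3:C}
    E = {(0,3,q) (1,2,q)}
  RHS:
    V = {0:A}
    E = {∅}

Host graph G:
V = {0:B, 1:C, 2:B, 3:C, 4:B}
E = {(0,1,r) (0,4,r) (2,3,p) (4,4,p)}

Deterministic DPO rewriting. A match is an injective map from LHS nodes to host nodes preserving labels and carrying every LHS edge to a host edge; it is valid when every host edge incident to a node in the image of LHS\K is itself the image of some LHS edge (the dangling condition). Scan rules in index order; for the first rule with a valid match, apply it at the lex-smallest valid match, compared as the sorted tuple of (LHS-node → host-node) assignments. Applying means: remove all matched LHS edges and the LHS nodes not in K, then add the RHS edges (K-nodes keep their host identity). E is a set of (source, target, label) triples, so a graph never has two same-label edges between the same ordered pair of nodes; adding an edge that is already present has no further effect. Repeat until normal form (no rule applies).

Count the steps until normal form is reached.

Answer: 2

Rewrite trace:
start.  V:5 E:4  edges: 0-r->1 0-r->4 2-p->3 4-p->4
1. fire R0 via {0↦0, 1↦4}  →  V:4 E:2  edges: 0-r->1 2-p->3
2. fire R1 via {0↦2, 1↦0, 2↦3}  →  V:2 E:1  edges: 0-r->1
final graph: no rule applies after step 2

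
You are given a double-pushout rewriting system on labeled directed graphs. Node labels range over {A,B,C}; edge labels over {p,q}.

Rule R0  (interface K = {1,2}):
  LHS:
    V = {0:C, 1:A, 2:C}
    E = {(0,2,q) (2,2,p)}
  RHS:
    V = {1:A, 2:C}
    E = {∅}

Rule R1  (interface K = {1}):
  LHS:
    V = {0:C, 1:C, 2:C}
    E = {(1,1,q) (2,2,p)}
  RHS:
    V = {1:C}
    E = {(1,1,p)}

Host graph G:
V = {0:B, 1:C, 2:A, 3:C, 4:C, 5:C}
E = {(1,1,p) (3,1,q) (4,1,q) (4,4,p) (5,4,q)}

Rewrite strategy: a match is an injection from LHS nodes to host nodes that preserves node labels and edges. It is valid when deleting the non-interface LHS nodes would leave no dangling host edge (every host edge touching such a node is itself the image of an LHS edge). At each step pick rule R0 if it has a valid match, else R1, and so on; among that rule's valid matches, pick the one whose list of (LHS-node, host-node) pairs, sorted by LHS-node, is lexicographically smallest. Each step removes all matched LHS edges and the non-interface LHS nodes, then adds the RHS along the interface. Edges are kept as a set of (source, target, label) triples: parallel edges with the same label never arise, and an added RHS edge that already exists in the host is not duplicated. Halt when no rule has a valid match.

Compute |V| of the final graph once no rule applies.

[0] host  ⇒  6 nodes, 5 edges  {1-p->1 3-q->1 4-q->1 4-p->4 5-q->4}
[1] R0 @ {0↦3, 1↦2, 2↦1}  ⇒  5 nodes, 3 edges  {4-q->1 4-p->4 5-q->4}
[2] R0 @ {0↦5, 1↦2, 2↦4}  ⇒  4 nodes, 1 edges  {4-q->1}
halt: no rule applies after step 2
NF nodes: {0:B, 1:C, 2:A, 4:C}

Answer: 4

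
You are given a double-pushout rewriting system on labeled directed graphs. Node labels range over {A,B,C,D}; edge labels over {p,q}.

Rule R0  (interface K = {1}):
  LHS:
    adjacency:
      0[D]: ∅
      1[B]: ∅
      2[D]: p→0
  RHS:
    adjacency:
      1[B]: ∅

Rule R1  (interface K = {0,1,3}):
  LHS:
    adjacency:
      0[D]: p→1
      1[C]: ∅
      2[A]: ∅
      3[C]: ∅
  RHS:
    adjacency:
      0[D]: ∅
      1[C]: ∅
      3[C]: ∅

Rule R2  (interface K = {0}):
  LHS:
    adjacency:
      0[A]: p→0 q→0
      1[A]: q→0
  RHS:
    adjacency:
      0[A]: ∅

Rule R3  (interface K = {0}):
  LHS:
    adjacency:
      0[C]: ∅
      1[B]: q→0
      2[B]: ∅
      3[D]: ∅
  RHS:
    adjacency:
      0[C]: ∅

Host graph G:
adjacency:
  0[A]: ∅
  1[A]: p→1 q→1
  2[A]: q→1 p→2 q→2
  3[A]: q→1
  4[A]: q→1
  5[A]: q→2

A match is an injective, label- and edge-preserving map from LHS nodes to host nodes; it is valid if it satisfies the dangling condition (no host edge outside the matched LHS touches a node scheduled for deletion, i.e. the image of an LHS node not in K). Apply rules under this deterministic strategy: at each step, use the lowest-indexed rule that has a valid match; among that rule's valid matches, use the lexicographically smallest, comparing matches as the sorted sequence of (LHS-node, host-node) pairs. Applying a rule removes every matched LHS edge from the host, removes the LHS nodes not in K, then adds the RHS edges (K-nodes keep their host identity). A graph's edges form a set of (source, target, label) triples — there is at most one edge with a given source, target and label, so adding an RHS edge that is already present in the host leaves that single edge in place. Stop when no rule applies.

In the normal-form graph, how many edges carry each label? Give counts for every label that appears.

start.  V:6 E:8  edges: 1-p->1 1-q->1 2-q->1 2-p->2 2-q->2 3-q->1 4-q->1 5-q->2
1. fire R2 via {0↦1, 1↦3}  →  V:5 E:5  edges: 2-q->1 2-p->2 2-q->2 4-q->1 5-q->2
2. fire R2 via {0↦2, 1↦5}  →  V:4 E:2  edges: 2-q->1 4-q->1
normal form: no rule applies after step 2
NF edges: [(2, 1, 'q'), (4, 1, 'q')]

Answer: q:2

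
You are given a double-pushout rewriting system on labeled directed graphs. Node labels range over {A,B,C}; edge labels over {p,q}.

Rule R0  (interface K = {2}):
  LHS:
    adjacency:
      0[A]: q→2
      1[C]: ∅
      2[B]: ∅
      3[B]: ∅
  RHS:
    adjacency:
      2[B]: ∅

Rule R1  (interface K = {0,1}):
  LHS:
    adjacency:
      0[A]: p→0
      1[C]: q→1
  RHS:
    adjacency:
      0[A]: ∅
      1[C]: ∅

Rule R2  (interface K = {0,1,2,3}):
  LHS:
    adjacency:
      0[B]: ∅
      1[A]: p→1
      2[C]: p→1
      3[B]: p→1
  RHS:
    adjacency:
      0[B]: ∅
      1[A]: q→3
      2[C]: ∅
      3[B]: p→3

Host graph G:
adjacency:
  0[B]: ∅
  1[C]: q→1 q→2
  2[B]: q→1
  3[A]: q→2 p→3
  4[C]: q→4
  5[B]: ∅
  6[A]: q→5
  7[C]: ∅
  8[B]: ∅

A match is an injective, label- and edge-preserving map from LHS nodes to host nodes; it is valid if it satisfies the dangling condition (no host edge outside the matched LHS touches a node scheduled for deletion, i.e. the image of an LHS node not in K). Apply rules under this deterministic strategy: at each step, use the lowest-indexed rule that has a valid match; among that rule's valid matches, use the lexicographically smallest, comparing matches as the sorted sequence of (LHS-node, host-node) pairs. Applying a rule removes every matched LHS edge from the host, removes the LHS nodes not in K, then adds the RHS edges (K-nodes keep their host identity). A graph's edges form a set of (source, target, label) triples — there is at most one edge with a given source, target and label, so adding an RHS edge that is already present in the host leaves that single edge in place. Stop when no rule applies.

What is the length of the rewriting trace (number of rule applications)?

initial: |V|=9 |E|=7  E = 1-q->1 1-q->2 2-q->1 3-q->2 3-p->3 4-q->4 6-q->5
step 1: apply R0 at {0↦6, 1↦7, 2↦5, 3↦0}  → |V|=6 |E|=6  E = 1-q->1 1-q->2 2-q->1 3-q->2 3-p->3 4-q->4
step 2: apply R1 at {0↦3, 1↦1}  → |V|=6 |E|=4  E = 1-q->2 2-q->1 3-q->2 4-q->4
final graph: no rule applies after step 2

Answer: 2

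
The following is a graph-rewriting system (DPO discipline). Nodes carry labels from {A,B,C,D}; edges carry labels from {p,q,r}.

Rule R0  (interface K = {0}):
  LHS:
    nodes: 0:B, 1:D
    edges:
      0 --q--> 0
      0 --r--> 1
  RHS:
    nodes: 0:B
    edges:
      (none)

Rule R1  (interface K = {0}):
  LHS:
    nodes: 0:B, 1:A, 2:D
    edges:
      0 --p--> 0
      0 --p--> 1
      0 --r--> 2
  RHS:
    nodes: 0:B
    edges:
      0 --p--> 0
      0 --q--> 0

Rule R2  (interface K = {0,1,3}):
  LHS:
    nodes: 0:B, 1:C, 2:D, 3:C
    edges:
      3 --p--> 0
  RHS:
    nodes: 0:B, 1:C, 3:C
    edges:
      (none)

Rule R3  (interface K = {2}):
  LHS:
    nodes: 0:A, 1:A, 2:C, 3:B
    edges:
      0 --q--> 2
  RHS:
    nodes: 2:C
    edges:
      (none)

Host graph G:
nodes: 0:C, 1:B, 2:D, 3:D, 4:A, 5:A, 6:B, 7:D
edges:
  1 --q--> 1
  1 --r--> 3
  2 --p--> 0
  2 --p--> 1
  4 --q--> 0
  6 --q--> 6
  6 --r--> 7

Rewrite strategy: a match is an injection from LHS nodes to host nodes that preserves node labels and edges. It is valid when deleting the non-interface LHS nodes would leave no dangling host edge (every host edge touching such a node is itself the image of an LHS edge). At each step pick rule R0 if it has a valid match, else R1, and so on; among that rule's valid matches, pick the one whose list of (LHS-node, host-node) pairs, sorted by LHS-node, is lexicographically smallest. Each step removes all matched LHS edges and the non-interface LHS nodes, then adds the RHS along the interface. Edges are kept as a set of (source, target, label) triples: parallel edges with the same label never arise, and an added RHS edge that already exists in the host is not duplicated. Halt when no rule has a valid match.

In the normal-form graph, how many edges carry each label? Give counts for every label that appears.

Answer: p:2

Steps:
[0] host  ⇒  8 nodes, 7 edges  {1-q->1 1-r->3 2-p->0 2-p->1 4-q->0 6-q->6 6-r->7}
[1] R0 @ {0↦1, 1↦3}  ⇒  7 nodes, 5 edges  {2-p->0 2-p->1 4-q->0 6-q->6 6-r->7}
[2] R0 @ {0↦6, 1↦7}  ⇒  6 nodes, 3 edges  {2-p->0 2-p->1 4-q->0}
[3] R3 @ {0↦4, 1↦5, 2↦0, 3↦6}  ⇒  3 nodes, 2 edges  {2-p->0 2-p->1}
halt: no rule applies after step 3
NF edges: [(2, 0, 'p'), (2, 1, 'p')]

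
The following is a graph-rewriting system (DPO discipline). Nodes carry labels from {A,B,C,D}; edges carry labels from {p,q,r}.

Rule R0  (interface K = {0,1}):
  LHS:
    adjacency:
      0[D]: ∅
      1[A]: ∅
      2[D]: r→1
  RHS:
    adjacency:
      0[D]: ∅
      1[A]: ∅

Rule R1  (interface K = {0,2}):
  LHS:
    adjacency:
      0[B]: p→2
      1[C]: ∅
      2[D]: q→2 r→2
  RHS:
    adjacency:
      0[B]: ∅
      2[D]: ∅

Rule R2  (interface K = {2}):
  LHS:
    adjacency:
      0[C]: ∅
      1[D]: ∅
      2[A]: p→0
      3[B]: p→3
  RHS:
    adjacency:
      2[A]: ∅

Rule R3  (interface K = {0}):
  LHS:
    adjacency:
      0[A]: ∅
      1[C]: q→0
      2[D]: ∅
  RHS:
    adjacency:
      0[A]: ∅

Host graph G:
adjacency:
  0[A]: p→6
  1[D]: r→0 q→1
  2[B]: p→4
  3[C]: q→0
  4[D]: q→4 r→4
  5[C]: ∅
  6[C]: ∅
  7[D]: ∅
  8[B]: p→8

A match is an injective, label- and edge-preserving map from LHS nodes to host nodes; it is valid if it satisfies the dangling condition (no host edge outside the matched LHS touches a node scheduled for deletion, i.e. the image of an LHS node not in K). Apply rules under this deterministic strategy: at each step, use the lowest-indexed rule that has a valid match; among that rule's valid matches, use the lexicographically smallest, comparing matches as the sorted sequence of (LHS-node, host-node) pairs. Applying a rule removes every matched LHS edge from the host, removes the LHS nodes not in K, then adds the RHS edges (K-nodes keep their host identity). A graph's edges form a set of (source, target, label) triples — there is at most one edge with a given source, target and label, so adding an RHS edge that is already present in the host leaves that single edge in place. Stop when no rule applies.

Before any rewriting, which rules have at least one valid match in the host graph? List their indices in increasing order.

Answer: [R1,R2,R3]

Steps:
R0: no valid match — 2 raw matches, all fail dangling condition
R1: 1 valid match — {0↦2, 1↦5, 2↦4}
R2: 1 valid match — {0↦6, 1↦7, 2↦0, 3↦8}
R3: 1 valid match — {0↦0, 1↦3, 2↦7}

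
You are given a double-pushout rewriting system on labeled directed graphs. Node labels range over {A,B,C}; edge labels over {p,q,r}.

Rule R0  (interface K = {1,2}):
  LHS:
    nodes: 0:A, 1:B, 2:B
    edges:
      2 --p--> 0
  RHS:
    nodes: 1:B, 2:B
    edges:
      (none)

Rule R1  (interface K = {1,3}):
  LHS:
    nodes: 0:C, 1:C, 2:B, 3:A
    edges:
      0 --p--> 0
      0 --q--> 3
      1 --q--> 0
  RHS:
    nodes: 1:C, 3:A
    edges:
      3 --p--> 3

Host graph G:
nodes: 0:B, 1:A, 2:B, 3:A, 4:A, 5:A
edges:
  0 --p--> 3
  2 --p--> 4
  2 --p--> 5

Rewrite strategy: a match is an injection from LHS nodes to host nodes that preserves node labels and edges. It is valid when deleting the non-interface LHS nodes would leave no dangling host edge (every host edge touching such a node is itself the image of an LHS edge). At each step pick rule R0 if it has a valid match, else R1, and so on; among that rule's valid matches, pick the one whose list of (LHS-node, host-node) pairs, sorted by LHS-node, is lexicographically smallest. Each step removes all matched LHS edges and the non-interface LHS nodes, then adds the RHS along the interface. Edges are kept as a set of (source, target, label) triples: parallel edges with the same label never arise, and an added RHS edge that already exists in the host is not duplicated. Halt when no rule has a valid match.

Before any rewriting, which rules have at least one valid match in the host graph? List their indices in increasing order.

Answer: [R0]

Rewrite trace:
R0: 3 valid matches — {0↦3, 1↦2, 2↦0}, {0↦4, 1↦0, 2↦2}, {0↦5, 1↦0, 2↦2}
R1: no valid match — LHS pattern not found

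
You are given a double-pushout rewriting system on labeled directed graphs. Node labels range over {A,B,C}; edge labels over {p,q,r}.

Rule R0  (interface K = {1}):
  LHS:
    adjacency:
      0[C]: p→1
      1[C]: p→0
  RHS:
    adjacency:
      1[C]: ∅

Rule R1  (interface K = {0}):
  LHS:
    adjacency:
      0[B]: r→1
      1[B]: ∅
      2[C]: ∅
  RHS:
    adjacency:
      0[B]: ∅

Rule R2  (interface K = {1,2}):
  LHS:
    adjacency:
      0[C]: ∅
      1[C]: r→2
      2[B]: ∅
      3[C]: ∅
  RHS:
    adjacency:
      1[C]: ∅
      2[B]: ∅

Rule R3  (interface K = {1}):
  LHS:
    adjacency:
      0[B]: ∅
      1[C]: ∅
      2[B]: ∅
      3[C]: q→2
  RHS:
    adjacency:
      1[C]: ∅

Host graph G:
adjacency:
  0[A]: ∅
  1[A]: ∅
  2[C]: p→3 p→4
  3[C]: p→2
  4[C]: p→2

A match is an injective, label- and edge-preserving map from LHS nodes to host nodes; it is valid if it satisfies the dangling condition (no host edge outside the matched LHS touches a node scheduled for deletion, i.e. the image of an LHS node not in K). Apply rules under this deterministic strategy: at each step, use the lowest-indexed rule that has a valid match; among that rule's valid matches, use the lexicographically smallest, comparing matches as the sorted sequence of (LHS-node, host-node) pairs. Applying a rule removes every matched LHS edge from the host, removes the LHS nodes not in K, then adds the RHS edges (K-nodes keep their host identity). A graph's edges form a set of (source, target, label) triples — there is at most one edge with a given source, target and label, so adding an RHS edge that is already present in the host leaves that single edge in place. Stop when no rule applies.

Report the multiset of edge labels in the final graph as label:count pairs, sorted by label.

start.  V:5 E:4  edges: 2-p->3 2-p->4 3-p->2 4-p->2
1. fire R0 via {0↦3, 1↦2}  →  V:4 E:2  edges: 2-p->4 4-p->2
2. fire R0 via {0↦2, 1↦4}  →  V:3 E:0  edges: ∅
normal form: no rule applies after step 2
NF edges: []

Answer: (no edges)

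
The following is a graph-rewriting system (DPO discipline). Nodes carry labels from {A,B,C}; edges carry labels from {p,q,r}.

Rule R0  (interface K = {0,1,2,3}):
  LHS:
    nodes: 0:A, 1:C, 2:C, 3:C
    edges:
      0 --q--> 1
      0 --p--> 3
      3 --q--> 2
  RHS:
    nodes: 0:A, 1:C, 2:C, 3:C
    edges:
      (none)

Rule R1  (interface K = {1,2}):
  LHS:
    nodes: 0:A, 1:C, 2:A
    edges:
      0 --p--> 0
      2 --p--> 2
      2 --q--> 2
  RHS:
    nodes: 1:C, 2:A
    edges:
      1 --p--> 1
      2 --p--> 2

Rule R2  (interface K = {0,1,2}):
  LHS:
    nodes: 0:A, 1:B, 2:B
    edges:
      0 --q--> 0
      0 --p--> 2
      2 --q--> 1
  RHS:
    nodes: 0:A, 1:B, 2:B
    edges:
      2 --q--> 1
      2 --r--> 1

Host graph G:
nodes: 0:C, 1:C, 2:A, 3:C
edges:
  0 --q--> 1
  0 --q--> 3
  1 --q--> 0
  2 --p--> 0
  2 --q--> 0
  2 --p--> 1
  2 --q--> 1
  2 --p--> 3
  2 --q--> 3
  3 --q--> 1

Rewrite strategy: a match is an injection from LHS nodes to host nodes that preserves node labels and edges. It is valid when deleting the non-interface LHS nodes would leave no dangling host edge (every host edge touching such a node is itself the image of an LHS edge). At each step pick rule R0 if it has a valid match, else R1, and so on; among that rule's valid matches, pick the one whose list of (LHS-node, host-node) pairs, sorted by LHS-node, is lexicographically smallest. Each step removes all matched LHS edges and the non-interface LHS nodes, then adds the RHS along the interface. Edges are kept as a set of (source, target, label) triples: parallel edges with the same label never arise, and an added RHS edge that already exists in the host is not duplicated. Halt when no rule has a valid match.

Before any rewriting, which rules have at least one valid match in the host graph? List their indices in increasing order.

Answer: [R0]

Derivation:
R0: 4 valid matches — {0↦2, 1↦0, 2↦1, 3↦3}, {0↦2, 1↦1, 2↦3, 3↦0}, {0↦2, 1↦3, 2↦0, 3↦1} (+1 more)
R1: no valid match — LHS pattern not found
R2: no valid match — LHS pattern not found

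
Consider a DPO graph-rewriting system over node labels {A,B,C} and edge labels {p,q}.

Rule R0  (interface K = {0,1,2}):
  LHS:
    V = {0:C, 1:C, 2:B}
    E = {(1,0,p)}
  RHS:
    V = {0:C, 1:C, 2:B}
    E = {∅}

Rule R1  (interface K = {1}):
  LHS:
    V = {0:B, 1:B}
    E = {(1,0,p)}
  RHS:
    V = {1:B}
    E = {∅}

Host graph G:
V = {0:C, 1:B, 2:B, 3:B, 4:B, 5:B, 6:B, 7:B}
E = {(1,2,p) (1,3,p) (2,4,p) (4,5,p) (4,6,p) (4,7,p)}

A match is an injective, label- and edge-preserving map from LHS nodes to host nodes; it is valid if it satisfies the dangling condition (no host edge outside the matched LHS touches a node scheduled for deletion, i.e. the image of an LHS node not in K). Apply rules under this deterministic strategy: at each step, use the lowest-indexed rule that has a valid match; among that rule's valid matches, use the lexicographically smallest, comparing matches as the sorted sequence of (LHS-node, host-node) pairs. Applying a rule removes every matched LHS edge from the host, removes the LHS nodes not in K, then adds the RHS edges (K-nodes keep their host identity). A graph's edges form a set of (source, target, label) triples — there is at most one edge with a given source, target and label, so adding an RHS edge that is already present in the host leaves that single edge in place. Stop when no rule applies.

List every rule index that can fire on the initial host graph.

Answer: [R1]

Derivation:
R0: no valid match — LHS pattern not found
R1: 4 valid matches — {0↦3, 1↦1}, {0↦5, 1↦4}, {0↦6, 1↦4} (+1 more)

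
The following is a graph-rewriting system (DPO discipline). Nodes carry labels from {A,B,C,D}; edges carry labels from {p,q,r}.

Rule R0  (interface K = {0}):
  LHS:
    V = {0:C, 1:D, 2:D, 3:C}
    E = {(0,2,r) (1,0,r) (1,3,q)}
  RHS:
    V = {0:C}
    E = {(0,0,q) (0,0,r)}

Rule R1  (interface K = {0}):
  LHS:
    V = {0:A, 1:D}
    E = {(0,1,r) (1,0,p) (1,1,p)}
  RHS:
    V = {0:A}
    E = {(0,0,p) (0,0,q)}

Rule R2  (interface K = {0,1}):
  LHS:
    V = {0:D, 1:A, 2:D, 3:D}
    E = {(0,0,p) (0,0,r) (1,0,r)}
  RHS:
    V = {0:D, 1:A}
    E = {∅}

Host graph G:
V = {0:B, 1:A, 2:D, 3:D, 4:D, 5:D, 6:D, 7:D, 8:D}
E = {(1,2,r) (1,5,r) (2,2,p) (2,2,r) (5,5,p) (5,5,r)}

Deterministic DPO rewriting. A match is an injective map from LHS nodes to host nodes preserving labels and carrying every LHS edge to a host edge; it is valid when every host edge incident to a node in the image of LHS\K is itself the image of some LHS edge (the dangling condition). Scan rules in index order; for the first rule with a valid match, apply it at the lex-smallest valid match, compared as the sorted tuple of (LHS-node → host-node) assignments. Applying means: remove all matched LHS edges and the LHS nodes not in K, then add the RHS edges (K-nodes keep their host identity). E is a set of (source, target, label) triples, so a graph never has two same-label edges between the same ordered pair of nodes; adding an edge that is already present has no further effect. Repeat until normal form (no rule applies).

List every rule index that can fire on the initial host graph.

R0: no valid match — LHS pattern not found
R1: no valid match — LHS pattern not found
R2: 40 valid matches — {0↦2, 1↦1, 2↦3, 3↦4}, {0↦2, 1↦1, 2↦3, 3↦6}, {0↦2, 1↦1, 2↦3, 3↦7} (+37 more)

Answer: [R2]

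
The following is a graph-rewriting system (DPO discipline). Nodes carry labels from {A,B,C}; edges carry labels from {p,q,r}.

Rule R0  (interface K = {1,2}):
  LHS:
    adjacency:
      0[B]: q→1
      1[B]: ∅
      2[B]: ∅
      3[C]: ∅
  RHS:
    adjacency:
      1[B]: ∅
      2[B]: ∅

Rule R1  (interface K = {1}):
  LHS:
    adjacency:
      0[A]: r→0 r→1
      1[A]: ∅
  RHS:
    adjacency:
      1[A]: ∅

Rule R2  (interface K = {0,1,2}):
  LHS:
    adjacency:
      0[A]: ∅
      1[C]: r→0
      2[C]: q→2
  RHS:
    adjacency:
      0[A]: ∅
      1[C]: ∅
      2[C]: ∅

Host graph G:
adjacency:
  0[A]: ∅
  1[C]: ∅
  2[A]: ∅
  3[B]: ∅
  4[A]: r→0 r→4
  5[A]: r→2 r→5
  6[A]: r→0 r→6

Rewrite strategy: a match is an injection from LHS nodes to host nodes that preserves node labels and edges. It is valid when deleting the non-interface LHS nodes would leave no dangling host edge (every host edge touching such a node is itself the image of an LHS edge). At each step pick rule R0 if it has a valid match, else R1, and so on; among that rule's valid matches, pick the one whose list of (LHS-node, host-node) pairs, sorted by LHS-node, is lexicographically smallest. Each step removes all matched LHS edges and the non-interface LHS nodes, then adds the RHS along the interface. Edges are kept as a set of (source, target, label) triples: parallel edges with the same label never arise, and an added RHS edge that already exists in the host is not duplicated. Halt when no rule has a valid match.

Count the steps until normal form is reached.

start.  V:7 E:6  edges: 4-r->0 4-r->4 5-r->2 5-r->5 6-r->0 6-r->6
1. fire R1 via {0↦4, 1↦0}  →  V:6 E:4  edges: 5-r->2 5-r->5 6-r->0 6-r->6
2. fire R1 via {0↦5, 1↦2}  →  V:5 E:2  edges: 6-r->0 6-r->6
3. fire R1 via {0↦6, 1↦0}  →  V:4 E:0  edges: ∅
normal form: no rule applies after step 3

Answer: 3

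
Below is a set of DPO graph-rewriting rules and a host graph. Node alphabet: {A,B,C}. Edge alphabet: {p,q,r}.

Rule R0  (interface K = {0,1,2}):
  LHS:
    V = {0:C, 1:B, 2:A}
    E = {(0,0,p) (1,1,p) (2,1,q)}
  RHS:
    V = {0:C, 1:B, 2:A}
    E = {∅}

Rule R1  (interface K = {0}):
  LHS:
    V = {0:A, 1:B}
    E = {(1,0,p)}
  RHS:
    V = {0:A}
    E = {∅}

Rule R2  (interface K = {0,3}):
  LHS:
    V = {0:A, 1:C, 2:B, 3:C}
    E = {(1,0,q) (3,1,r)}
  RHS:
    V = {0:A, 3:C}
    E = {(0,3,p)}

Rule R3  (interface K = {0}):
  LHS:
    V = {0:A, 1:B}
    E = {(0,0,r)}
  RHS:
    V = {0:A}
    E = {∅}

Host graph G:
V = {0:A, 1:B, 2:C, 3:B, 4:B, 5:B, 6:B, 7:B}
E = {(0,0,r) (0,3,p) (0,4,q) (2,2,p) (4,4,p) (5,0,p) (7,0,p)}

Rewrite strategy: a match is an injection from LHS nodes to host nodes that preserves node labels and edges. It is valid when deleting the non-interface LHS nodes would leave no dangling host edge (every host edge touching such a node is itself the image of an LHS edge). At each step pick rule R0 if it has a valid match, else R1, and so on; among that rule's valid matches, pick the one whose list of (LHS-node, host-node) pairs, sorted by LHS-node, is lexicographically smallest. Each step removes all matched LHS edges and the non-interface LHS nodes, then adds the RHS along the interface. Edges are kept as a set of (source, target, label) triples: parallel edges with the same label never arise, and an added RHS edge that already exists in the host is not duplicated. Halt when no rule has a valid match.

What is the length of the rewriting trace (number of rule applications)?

Answer: 4

Derivation:
initial: |V|=8 |E|=7  E = 0-r->0 0-p->3 0-q->4 2-p->2 4-p->4 5-p->0 7-p->0
step 1: apply R0 at {0↦2, 1↦4, 2↦0}  → |V|=8 |E|=4  E = 0-r->0 0-p->3 5-p->0 7-p->0
step 2: apply R1 at {0↦0, 1↦5}  → |V|=7 |E|=3  E = 0-r->0 0-p->3 7-p->0
step 3: apply R1 at {0↦0, 1↦7}  → |V|=6 |E|=2  E = 0-r->0 0-p->3
step 4: apply R3 at {0↦0, 1↦1}  → |V|=5 |E|=1  E = 0-p->3
final graph: no rule applies after step 4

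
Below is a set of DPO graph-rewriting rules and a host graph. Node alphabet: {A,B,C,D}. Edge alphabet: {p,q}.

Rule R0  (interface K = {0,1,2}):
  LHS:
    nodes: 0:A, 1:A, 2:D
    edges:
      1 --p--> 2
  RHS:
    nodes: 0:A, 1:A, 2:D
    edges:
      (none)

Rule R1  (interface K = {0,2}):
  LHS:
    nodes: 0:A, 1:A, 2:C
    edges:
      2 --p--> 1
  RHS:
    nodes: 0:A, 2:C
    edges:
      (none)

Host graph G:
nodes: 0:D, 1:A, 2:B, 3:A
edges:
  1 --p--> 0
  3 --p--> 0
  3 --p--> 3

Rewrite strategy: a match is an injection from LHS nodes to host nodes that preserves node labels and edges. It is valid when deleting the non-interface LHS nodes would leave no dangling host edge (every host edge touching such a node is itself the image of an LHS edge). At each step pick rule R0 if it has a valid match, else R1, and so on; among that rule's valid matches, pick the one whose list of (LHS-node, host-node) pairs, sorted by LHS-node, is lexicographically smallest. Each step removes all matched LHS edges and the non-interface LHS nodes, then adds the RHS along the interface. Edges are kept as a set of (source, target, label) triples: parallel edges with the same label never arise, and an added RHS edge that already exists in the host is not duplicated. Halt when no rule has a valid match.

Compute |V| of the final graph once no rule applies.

initial: |V|=4 |E|=3  E = 1-p->0 3-p->0 3-p->3
step 1: apply R0 at {0↦1, 1↦3, 2↦0}  → |V|=4 |E|=2  E = 1-p->0 3-p->3
step 2: apply R0 at {0↦3, 1↦1, 2↦0}  → |V|=4 |E|=1  E = 3-p->3
halt: no rule applies after step 2
NF nodes: {0:D, 1:A, 2:B, 3:A}

Answer: 4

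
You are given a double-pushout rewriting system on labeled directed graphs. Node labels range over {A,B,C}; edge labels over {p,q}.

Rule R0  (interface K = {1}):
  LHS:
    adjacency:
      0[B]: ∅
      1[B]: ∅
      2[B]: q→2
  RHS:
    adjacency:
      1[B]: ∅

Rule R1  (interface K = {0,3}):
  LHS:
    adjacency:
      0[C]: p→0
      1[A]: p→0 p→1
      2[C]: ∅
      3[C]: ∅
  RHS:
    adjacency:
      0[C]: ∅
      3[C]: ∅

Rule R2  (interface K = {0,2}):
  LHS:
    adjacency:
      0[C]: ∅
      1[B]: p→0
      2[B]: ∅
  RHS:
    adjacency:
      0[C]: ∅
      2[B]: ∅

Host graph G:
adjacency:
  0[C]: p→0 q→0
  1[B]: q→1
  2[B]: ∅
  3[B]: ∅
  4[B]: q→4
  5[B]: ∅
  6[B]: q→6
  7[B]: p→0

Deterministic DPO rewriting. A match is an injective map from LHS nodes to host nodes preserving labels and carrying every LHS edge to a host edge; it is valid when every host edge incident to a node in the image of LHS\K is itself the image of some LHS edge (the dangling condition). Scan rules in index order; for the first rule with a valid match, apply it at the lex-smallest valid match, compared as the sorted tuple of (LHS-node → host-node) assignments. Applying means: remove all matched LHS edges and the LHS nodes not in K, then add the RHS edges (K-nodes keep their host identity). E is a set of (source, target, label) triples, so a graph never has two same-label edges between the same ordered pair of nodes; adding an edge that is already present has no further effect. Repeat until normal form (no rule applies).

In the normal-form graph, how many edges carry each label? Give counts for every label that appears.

start.  V:8 E:6  edges: 0-p->0 0-q->0 1-q->1 4-q->4 6-q->6 7-p->0
1. fire R0 via {0↦2, 1↦1, 2↦4}  →  V:6 E:5  edges: 0-p->0 0-q->0 1-q->1 6-q->6 7-p->0
2. fire R0 via {0↦3, 1↦1, 2↦6}  →  V:4 E:4  edges: 0-p->0 0-q->0 1-q->1 7-p->0
3. fire R0 via {0↦5, 1↦7, 2↦1}  →  V:2 E:3  edges: 0-p->0 0-q->0 7-p->0
halt: no rule applies after step 3
NF edges: [(0, 0, 'p'), (0, 0, 'q'), (7, 0, 'p')]

Answer: p:2 q:1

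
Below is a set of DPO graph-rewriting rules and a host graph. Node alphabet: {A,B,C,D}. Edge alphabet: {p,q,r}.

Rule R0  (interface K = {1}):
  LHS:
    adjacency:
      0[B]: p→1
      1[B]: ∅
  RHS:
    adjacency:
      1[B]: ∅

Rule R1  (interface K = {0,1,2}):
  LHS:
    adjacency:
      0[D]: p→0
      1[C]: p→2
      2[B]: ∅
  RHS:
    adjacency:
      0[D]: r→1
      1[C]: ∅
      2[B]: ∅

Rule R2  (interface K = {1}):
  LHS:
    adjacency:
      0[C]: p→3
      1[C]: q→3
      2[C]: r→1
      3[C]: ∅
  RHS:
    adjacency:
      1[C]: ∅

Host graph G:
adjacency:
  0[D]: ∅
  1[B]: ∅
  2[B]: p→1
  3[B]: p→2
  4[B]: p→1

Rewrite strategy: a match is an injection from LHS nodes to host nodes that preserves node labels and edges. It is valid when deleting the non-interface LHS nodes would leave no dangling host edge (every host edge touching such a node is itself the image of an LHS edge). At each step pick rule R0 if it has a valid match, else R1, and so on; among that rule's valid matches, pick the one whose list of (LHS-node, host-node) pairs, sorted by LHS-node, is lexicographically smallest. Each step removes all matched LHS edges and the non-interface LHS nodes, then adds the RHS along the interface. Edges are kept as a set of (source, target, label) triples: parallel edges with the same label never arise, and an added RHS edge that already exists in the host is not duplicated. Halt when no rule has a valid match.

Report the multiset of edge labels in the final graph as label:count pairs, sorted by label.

Answer: (no edges)

Rewrite trace:
initial: |V|=5 |E|=3  E = 2-p->1 3-p->2 4-p->1
step 1: apply R0 at {0↦3, 1↦2}  → |V|=4 |E|=2  E = 2-p->1 4-p->1
step 2: apply R0 at {0↦2, 1↦1}  → |V|=3 |E|=1  E = 4-p->1
step 3: apply R0 at {0↦4, 1↦1}  → |V|=2 |E|=0  E = ∅
normal form: no rule applies after step 3
NF edges: []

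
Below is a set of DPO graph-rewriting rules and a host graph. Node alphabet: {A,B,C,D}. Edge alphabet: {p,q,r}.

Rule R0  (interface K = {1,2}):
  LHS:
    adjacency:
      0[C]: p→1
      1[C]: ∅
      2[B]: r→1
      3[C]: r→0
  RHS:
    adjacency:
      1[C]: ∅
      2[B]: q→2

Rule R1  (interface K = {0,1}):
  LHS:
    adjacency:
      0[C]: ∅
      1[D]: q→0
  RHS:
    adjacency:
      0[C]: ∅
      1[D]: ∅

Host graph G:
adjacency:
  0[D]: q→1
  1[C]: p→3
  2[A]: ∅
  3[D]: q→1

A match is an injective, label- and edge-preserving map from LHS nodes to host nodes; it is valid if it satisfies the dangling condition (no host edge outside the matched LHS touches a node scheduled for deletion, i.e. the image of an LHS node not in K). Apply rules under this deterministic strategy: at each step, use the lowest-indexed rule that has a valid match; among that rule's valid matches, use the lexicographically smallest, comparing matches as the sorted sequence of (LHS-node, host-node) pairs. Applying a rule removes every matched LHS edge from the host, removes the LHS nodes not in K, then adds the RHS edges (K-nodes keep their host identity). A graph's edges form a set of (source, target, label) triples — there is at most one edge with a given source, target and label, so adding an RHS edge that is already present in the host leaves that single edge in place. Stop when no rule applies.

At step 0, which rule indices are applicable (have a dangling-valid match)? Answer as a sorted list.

R0: no valid match — LHS pattern not found
R1: 2 valid matches — {0↦1, 1↦0}, {0↦1, 1↦3}

Answer: [R1]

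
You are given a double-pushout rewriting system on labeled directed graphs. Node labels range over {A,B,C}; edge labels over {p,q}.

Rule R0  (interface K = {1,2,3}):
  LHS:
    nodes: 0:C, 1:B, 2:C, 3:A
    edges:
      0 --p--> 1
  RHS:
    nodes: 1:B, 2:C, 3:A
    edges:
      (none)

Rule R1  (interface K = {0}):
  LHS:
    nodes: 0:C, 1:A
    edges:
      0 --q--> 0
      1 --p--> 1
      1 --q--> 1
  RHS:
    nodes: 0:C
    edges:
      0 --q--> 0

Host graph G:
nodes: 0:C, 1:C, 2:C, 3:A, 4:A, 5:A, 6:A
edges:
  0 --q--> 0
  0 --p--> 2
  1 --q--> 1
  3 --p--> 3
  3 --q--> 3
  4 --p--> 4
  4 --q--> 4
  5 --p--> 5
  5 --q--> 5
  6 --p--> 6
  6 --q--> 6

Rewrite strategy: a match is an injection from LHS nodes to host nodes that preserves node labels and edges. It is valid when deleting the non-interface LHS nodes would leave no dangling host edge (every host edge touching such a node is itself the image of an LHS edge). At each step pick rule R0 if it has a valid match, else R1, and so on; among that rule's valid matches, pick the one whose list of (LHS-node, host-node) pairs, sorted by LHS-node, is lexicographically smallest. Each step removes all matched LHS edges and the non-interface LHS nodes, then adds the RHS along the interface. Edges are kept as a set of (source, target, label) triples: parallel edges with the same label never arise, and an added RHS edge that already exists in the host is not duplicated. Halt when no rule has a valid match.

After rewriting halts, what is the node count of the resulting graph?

[0] host  ⇒  7 nodes, 11 edges  {0-q->0 0-p->2 1-q->1 3-p->3 3-q->3 4-p->4 4-q->4 5-p->5 5-q->5 6-p->6 6-q->6}
[1] R1 @ {0↦0, 1↦3}  ⇒  6 nodes, 9 edges  {0-q->0 0-p->2 1-q->1 4-p->4 4-q->4 5-p->5 5-q->5 6-p->6 6-q->6}
[2] R1 @ {0↦0, 1↦4}  ⇒  5 nodes, 7 edges  {0-q->0 0-p->2 1-q->1 5-p->5 5-q->5 6-p->6 6-q->6}
[3] R1 @ {0↦0, 1↦5}  ⇒  4 nodes, 5 edges  {0-q->0 0-p->2 1-q->1 6-p->6 6-q->6}
[4] R1 @ {0↦0, 1↦6}  ⇒  3 nodes, 3 edges  {0-q->0 0-p->2 1-q->1}
normal form: no rule applies after step 4
NF nodes: {0:C, 1:C, 2:C}

Answer: 3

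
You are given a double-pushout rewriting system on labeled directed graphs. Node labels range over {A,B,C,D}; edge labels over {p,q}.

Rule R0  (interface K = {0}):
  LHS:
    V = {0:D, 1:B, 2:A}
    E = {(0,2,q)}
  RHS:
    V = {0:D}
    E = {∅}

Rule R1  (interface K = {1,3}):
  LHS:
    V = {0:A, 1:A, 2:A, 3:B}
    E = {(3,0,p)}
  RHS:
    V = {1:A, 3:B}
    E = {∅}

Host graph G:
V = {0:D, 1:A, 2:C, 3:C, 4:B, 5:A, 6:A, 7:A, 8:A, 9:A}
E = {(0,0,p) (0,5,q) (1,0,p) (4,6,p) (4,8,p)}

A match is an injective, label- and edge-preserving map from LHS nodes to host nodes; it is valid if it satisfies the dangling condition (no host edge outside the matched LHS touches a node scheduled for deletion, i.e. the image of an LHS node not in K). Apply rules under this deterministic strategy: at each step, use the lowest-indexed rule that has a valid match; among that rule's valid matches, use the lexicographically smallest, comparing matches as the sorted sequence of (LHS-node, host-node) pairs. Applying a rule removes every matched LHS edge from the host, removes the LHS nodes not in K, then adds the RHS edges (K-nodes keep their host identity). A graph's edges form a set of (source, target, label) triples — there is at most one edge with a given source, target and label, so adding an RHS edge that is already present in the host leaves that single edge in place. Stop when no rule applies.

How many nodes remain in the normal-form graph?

initial: |V|=10 |E|=5  E = 0-p->0 0-q->5 1-p->0 4-p->6 4-p->8
step 1: apply R1 at {0↦6, 1↦1, 2↦7, 3↦4}  → |V|=8 |E|=4  E = 0-p->0 0-q->5 1-p->0 4-p->8
step 2: apply R1 at {0↦8, 1↦1, 2↦9, 3↦4}  → |V|=6 |E|=3  E = 0-p->0 0-q->5 1-p->0
step 3: apply R0 at {0↦0, 1↦4, 2↦5}  → |V|=4 |E|=2  E = 0-p->0 1-p->0
final graph: no rule applies after step 3
NF nodes: {0:D, 1:A, 2:C, 3:C}

Answer: 4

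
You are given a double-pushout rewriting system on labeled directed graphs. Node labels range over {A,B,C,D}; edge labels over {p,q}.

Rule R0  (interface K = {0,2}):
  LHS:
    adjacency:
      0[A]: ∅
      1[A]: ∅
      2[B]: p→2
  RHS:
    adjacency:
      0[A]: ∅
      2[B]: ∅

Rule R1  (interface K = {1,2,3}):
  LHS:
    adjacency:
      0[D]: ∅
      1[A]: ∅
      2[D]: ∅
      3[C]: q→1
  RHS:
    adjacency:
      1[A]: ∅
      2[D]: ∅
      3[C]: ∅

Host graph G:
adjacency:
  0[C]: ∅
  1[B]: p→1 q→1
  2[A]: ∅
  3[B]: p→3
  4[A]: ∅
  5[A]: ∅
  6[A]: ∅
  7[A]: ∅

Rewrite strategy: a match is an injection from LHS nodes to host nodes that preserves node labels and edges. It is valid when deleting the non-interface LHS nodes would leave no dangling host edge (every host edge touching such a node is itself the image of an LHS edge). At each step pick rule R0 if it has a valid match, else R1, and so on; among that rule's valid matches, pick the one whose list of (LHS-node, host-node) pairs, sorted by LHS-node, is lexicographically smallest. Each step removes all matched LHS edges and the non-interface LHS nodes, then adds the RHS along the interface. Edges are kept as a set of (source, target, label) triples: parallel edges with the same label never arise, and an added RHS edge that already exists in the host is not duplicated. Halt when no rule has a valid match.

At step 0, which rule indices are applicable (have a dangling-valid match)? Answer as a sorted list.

R0: 40 valid matches — {0↦2, 1↦4, 2↦1}, {0↦2, 1↦4, 2↦3}, {0↦2, 1↦5, 2↦1} (+37 more)
R1: no valid match — LHS pattern not found

Answer: [R0]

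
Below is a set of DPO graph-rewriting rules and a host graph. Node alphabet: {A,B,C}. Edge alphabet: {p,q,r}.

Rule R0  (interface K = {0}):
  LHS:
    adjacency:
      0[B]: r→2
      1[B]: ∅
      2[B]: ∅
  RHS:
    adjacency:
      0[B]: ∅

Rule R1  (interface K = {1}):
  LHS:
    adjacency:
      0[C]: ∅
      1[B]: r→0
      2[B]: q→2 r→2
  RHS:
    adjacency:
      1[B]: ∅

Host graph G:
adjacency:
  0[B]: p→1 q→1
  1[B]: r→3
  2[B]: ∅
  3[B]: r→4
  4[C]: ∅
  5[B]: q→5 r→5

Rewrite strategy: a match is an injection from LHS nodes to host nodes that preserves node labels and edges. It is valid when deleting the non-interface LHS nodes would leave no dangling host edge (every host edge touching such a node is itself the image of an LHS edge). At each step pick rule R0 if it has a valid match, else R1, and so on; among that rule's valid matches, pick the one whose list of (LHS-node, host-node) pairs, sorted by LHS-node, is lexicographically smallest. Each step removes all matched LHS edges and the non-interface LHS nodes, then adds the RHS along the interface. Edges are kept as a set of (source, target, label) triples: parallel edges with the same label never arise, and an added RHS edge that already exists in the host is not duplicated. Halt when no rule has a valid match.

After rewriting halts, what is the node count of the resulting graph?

initial: |V|=6 |E|=6  E = 0-p->1 0-q->1 1-r->3 3-r->4 5-q->5 5-r->5
step 1: apply R1 at {0↦4, 1↦3, 2↦5}  → |V|=4 |E|=3  E = 0-p->1 0-q->1 1-r->3
step 2: apply R0 at {0↦1, 1↦2, 2↦3}  → |V|=2 |E|=2  E = 0-p->1 0-q->1
normal form: no rule applies after step 2
NF nodes: {0:B, 1:B}

Answer: 2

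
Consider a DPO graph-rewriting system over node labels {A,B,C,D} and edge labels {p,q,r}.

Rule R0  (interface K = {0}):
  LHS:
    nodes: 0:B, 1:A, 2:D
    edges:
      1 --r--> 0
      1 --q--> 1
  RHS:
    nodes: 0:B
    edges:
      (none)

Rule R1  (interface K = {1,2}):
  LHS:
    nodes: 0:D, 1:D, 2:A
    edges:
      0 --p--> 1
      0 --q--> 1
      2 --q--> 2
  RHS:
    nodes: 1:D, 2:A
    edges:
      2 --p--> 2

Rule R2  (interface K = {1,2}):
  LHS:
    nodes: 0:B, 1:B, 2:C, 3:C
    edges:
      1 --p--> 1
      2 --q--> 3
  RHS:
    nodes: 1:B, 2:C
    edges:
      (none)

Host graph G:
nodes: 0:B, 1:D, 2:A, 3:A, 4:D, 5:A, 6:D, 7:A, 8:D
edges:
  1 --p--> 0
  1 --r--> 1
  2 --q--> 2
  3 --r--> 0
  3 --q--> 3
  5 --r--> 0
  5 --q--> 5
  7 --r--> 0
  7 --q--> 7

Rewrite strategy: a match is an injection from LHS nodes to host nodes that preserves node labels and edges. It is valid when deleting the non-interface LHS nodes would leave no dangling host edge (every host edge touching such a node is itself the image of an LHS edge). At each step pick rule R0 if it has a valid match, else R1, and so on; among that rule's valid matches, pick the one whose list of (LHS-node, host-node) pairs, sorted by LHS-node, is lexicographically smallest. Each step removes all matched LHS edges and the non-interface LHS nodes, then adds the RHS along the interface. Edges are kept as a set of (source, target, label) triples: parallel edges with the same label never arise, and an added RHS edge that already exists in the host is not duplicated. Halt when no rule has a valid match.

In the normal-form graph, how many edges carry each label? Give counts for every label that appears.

initial: |V|=9 |E|=9  E = 1-p->0 1-r->1 2-q->2 3-r->0 3-q->3 5-r->0 5-q->5 7-r->0 7-q->7
step 1: apply R0 at {0↦0, 1↦3, 2↦4}  → |V|=7 |E|=7  E = 1-p->0 1-r->1 2-q->2 5-r->0 5-q->5 7-r->0 7-q->7
step 2: apply R0 at {0↦0, 1↦5, 2↦6}  → |V|=5 |E|=5  E = 1-p->0 1-r->1 2-q->2 7-r->0 7-q->7
step 3: apply R0 at {0↦0, 1↦7, 2↦8}  → |V|=3 |E|=3  E = 1-p->0 1-r->1 2-q->2
halt: no rule applies after step 3
NF edges: [(1, 0, 'p'), (1, 1, 'r'), (2, 2, 'q')]

Answer: p:1 q:1 r:1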